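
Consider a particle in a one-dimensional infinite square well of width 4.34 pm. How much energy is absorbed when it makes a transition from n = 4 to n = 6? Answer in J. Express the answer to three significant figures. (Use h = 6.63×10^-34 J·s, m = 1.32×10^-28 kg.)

|ΔE| = 4.42×10^-16 J

E_1 = h²/(8mL²) = 2.210×10^-17 J.
|ΔE| = |4² − 6²|·E_1 = 20·2.210×10^-17 J = 4.42×10^-16 J.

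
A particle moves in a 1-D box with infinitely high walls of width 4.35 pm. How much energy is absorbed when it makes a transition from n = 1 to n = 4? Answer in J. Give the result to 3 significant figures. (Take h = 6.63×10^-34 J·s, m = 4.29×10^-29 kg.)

|ΔE| = 1.02×10^-15 J

E_1 = h²/(8mL²) = 6.769×10^-17 J.
|ΔE| = |1² − 4²|·E_1 = 15·6.769×10^-17 J = 1.02×10^-15 J.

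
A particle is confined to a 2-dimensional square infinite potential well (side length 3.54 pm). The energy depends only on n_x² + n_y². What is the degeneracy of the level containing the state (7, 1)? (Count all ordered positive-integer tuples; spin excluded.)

The level has n_x² + n_y² = 50. The ordered positive-integer solutions are (1, 7), (5, 5), (7, 1).
That gives 3 states.

degeneracy = 3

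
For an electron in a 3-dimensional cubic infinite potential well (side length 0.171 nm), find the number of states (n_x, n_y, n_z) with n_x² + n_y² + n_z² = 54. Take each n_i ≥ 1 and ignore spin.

degeneracy = 12

The level has n_x² + n_y² + n_z² = 54. The ordered positive-integer solutions are (1, 2, 7), (1, 7, 2), (2, 1, 7), (2, 5, 5), (2, 7, 1), (3, 3, 6), (3, 6, 3), (5, 2, 5), (5, 5, 2), (6, 3, 3), (7, 1, 2), (7, 2, 1).
That gives 12 states.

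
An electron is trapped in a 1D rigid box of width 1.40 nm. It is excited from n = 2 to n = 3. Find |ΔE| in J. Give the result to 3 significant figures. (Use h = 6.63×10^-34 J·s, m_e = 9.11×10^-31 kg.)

E_1 = h²/(8m_eL²) = 3.077×10^-20 J.
|ΔE| = |2² − 3²|·E_1 = 5·3.077×10^-20 J = 1.54×10^-19 J.

|ΔE| = 1.54×10^-19 J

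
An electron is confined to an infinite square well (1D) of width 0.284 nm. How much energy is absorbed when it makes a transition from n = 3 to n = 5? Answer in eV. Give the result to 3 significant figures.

|ΔE| = 74.6 eV

E_1 = h²/(8m_eL²) = 7.470×10^-19 J.
|ΔE| = |3² − 5²|·E_1 = 16·7.470×10^-19 J = 1.195×10^-17 J = 74.6 eV.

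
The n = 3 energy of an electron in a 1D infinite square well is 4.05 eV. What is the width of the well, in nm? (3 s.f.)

L = 0.914 nm

From E_n = n²h²/(8m_eL²), L = n·h/√(8m_eE_n).
E_3 = 4.05 eV = 6.488×10^-19 J, so L = 3·6.626×10^-34/√(8·9.109×10^-31·6.488×10^-19) = 9.14×10^-10 m = 0.914 nm.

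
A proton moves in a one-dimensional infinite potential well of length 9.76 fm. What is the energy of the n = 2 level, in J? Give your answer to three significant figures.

For an infinite well E_n = n²h²/(8m_pL²), so E_1 = h²/(8m_pL²) = (6.626×10^-34)²/(8·1.673×10^-27·(9.76×10^-15 m)²) = 3.444×10^-13 J.
Then E_2 = 2²·E_1 = 4·3.444×10^-13 J = 1.38×10^-12 J.

E_2 = 1.38×10^-12 J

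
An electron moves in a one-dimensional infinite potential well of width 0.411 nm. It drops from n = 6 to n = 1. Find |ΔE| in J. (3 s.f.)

|ΔE| = 1.25×10^-17 J

E_1 = h²/(8m_eL²) = 3.567×10^-19 J.
|ΔE| = |6² − 1²|·E_1 = 35·3.567×10^-19 J = 1.25×10^-17 J.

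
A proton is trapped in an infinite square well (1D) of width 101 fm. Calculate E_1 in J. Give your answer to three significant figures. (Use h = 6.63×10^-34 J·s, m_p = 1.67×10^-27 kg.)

E_1 = 3.23×10^-15 J

For an infinite well E_n = n²h²/(8m_pL²), so E_1 = h²/(8m_pL²) = (6.63×10^-34)²/(8·1.67×10^-27·(1.01×10^-13 m)²) = 3.225×10^-15 J.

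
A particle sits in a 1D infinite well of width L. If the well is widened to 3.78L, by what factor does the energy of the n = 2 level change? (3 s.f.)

0.0700

E_n ∝ 1/L², so the energy scales by 1/3.78² = 0.0700.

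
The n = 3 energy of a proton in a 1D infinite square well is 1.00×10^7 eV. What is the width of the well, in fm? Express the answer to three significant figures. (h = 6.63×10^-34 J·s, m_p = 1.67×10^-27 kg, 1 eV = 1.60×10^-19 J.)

L = 13.6 fm

From E_n = n²h²/(8m_pL²), L = n·h/√(8m_pE_n).
E_3 = 1.00×10^7 eV = 1.600×10^-12 J, so L = 3·6.63×10^-34/√(8·1.67×10^-27·1.600×10^-12) = 1.36×10^-14 m = 13.6 fm.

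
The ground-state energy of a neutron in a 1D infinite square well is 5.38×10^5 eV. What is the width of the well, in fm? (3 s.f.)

L = 19.5 fm

From E_n = n²h²/(8m_nL²), L = n·h/√(8m_nE_n).
E_1 = 5.38×10^5 eV = 8.619×10^-14 J, so L = 1·6.626×10^-34/√(8·1.675×10^-27·8.619×10^-14) = 1.95×10^-14 m = 19.5 fm.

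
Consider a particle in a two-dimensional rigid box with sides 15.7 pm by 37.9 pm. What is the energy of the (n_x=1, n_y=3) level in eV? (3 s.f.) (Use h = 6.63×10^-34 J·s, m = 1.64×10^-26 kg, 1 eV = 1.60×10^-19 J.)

For a 2D rectangular well E = (h²/8m)·Σ n_i²/L_i² = (6.63×10^-34)²/(8·1.64×10^-26) · [1²/(15.7 pm)² + 3²/(37.9 pm)²].
Evaluating gives E = 3.458×10^-20 J = 0.216 eV.

E = 0.216 eV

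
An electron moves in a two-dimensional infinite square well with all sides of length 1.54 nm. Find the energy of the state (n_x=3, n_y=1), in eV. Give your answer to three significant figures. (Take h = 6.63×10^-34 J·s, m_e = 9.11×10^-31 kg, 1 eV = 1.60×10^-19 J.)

For a 2D rectangular well E = (h²/8m_e)·Σ n_i²/L_i² = (6.63×10^-34)²/(8·9.11×10^-31) · [3²/(1.54 nm)² + 1²/(1.54 nm)²].
Evaluating gives E = 2.543×10^-19 J = 1.59 eV.

E = 1.59 eV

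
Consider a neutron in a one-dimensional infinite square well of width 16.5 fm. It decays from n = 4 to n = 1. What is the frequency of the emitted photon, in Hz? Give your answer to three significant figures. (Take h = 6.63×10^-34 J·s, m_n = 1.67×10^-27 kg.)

E_1 = h²/(8m_nL²) = 1.209×10^-13 J and ΔE = (4² − 1²)E_1 = 1.813×10^-12 J.
f = ΔE/h = 1.813×10^-12/6.63×10^-34 = 2.73×10^21 Hz.

f = 2.73×10^21 Hz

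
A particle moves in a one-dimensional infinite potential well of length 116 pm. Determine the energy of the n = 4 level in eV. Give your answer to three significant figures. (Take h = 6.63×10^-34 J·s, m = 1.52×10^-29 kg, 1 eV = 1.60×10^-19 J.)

E_4 = 26.9 eV

For an infinite well E_n = n²h²/(8mL²), so E_1 = h²/(8mL²) = (6.63×10^-34)²/(8·1.52×10^-29·(1.16×10^-10 m)²) = 2.686×10^-19 J.
Then E_4 = 4²·E_1 = 16·2.686×10^-19 J = 4.298×10^-18 J.
Converting, E_4 = 4.298×10^-18 J / (1.60×10^-19 J/eV) = 26.9 eV.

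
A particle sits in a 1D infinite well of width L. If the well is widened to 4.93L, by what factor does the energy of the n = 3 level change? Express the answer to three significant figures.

E_n ∝ 1/L², so the energy scales by 1/4.93² = 0.0411.

0.0411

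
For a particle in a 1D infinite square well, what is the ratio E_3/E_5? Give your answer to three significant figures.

0.360

E_n ∝ n², so E_3/E_5 = 3²/5² = 9/25 = 0.360.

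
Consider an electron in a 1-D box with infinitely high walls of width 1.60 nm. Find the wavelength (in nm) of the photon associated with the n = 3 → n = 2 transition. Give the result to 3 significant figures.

E_1 = h²/(8m_eL²) = 2.353×10^-20 J, so ΔE = (3² − 2²)E_1 = 1.177×10^-19 J.
λ = hc/ΔE = (6.626×10^-34·2.998×10^8)/1.177×10^-19 = 1.69×10^-6 m = 1.69×10^3 nm.

λ = 1.69×10^3 nm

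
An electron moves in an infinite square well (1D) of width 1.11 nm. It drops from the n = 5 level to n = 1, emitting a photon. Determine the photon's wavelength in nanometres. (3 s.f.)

λ = 169 nm

E_1 = h²/(8m_eL²) = 4.890×10^-20 J, so ΔE = (5² − 1²)E_1 = 1.174×10^-18 J.
λ = hc/ΔE = (6.626×10^-34·2.998×10^8)/1.174×10^-18 = 1.69×10^-7 m = 169 nm.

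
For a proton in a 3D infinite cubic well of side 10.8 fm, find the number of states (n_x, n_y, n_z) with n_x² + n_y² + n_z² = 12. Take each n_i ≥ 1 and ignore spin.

degeneracy = 1

The level has n_x² + n_y² + n_z² = 12. The ordered positive-integer solutions are (2, 2, 2).
That gives 1 state.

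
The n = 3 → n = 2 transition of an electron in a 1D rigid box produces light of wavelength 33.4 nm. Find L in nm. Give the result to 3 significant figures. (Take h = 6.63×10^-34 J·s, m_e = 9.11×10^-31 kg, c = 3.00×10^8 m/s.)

The photon carries ΔE = hc/λ = 6.63×10^-34·3.00×10^8/3.34×10^-8 m = 5.955×10^-18 J.
Since ΔE = (3² − 2²)E_1, E_1 = 1.191×10^-18 J, and L = h/√(8m_eE_1) = 2.25×10^-10 m = 0.225 nm.

L = 0.225 nm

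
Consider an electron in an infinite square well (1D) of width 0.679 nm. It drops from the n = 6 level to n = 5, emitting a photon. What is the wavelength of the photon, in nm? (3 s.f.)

λ = 138 nm

E_1 = h²/(8m_eL²) = 1.307×10^-19 J, so ΔE = (6² − 5²)E_1 = 1.438×10^-18 J.
λ = hc/ΔE = (6.626×10^-34·2.998×10^8)/1.438×10^-18 = 1.38×10^-7 m = 138 nm.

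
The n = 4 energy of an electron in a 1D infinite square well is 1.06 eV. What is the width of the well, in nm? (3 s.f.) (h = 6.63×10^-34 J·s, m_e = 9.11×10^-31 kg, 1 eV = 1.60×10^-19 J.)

L = 2.39 nm

From E_n = n²h²/(8m_eL²), L = n·h/√(8m_eE_n).
E_4 = 1.06 eV = 1.696×10^-19 J, so L = 4·6.63×10^-34/√(8·9.11×10^-31·1.696×10^-19) = 2.39×10^-9 m = 2.39 nm.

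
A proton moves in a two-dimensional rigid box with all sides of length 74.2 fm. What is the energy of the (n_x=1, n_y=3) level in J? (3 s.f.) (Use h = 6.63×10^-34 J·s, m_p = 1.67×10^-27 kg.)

For a 2D rectangular well E = (h²/8m_p)·Σ n_i²/L_i² = (6.63×10^-34)²/(8·1.67×10^-27) · [1²/(74.2 fm)² + 3²/(74.2 fm)²].
Evaluating gives E = 5.98×10^-14 J.

E = 5.98×10^-14 J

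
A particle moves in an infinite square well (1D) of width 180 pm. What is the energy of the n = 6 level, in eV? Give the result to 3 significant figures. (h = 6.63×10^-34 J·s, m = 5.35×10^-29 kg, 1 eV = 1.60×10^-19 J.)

E_6 = 7.13 eV

For an infinite well E_n = n²h²/(8mL²), so E_1 = h²/(8mL²) = (6.63×10^-34)²/(8·5.35×10^-29·(1.80×10^-10 m)²) = 3.170×10^-20 J.
Then E_6 = 6²·E_1 = 36·3.170×10^-20 J = 1.141×10^-18 J.
Converting, E_6 = 1.141×10^-18 J / (1.60×10^-19 J/eV) = 7.13 eV.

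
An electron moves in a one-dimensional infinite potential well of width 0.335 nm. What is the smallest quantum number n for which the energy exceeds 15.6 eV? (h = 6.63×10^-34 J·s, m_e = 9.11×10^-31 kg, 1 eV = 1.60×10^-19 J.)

n = 3

E_1 = h²/(8m_eL²) = 5.374×10^-19 J = 3.359 eV.
Need n² > 15.6/3.359 = 4.644, i.e. n > 2.155.
The smallest integer satisfying this is n = 3.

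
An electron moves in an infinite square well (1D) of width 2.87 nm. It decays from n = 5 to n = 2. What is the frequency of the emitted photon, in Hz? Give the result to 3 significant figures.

E_1 = h²/(8m_eL²) = 7.314×10^-21 J and ΔE = (5² − 2²)E_1 = 1.536×10^-19 J.
f = ΔE/h = 1.536×10^-19/6.626×10^-34 = 2.32×10^14 Hz.

f = 2.32×10^14 Hz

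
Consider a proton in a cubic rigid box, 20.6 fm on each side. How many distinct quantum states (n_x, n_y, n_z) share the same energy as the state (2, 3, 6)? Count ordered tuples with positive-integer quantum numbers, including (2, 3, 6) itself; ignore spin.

The level has n_x² + n_y² + n_z² = 49. The ordered positive-integer solutions are (2, 3, 6), (2, 6, 3), (3, 2, 6), (3, 6, 2), (6, 2, 3), (6, 3, 2).
That gives 6 states.

degeneracy = 6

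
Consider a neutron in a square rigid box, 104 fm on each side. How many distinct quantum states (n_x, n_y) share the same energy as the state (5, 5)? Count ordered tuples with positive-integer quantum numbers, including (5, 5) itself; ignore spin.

degeneracy = 3

The level has n_x² + n_y² = 50. The ordered positive-integer solutions are (1, 7), (5, 5), (7, 1).
That gives 3 states.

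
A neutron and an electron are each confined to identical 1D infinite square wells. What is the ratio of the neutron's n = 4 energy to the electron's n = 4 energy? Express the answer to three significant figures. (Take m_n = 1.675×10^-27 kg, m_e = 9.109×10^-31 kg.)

E_n ∝ 1/m at fixed n and L, so the ratio is m_e/m_n = 9.109×10^-31/1.675×10^-27 = 5.44×10^-4.

5.44×10^-4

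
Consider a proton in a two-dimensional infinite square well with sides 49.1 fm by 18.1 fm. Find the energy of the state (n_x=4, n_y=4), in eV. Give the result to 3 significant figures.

E = 1.14×10^7 eV

For a 2D rectangular well E = (h²/8m_p)·Σ n_i²/L_i² = (6.626×10^-34)²/(8·1.673×10^-27) · [4²/(49.1 fm)² + 4²/(18.1 fm)²].
Evaluating gives E = 1.820×10^-12 J = 1.14×10^7 eV.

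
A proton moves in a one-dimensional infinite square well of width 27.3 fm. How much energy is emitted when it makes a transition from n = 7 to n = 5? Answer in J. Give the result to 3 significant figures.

E_1 = h²/(8m_pL²) = 4.401×10^-14 J.
|ΔE| = |7² − 5²|·E_1 = 24·4.401×10^-14 J = 1.06×10^-12 J.

|ΔE| = 1.06×10^-12 J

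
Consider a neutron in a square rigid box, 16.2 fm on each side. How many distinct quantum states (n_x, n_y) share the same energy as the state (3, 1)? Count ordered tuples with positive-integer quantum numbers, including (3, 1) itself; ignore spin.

degeneracy = 2

The level has n_x² + n_y² = 10. The ordered positive-integer solutions are (1, 3), (3, 1).
That gives 2 states.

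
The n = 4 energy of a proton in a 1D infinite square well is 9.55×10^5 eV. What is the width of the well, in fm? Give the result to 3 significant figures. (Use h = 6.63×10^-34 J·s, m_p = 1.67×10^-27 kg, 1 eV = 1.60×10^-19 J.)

From E_n = n²h²/(8m_pL²), L = n·h/√(8m_pE_n).
E_4 = 9.55×10^5 eV = 1.528×10^-13 J, so L = 4·6.63×10^-34/√(8·1.67×10^-27·1.528×10^-13) = 5.87×10^-14 m = 58.7 fm.

L = 58.7 fm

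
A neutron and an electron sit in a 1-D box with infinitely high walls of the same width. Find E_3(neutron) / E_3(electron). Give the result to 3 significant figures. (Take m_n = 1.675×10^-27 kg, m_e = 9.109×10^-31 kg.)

5.44×10^-4

E_n ∝ 1/m at fixed n and L, so the ratio is m_e/m_n = 9.109×10^-31/1.675×10^-27 = 5.44×10^-4.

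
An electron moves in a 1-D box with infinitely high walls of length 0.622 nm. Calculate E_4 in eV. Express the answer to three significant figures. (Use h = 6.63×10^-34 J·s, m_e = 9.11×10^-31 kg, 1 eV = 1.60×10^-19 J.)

E_4 = 15.6 eV

For an infinite well E_n = n²h²/(8m_eL²), so E_1 = h²/(8m_eL²) = (6.63×10^-34)²/(8·9.11×10^-31·(6.22×10^-10 m)²) = 1.559×10^-19 J.
Then E_4 = 4²·E_1 = 16·1.559×10^-19 J = 2.494×10^-18 J.
Converting, E_4 = 2.494×10^-18 J / (1.60×10^-19 J/eV) = 15.6 eV.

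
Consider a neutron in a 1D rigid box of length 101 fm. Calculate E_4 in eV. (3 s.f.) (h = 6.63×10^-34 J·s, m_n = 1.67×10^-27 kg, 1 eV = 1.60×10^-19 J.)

For an infinite well E_n = n²h²/(8m_nL²), so E_1 = h²/(8m_nL²) = (6.63×10^-34)²/(8·1.67×10^-27·(1.01×10^-13 m)²) = 3.225×10^-15 J.
Then E_4 = 4²·E_1 = 16·3.225×10^-15 J = 5.160×10^-14 J.
Converting, E_4 = 5.160×10^-14 J / (1.60×10^-19 J/eV) = 3.23×10^5 eV.

E_4 = 3.23×10^5 eV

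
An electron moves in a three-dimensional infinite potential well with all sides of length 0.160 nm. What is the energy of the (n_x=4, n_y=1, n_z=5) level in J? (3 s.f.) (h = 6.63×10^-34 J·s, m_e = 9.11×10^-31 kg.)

E = 9.90×10^-17 J

For a 3D rectangular well E = (h²/8m_e)·Σ n_i²/L_i² = (6.63×10^-34)²/(8·9.11×10^-31) · [4²/(0.160 nm)² + 1²/(0.160 nm)² + 5²/(0.160 nm)²].
Evaluating gives E = 9.90×10^-17 J.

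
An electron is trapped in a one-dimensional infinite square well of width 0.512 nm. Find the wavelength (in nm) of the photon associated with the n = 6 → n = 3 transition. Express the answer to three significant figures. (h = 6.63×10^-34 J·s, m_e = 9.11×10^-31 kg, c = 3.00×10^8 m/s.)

E_1 = h²/(8m_eL²) = 2.301×10^-19 J, so ΔE = (6² − 3²)E_1 = 6.213×10^-18 J.
λ = hc/ΔE = (6.63×10^-34·3.00×10^8)/6.213×10^-18 = 3.20×10^-8 m = 32.0 nm.

λ = 32.0 nm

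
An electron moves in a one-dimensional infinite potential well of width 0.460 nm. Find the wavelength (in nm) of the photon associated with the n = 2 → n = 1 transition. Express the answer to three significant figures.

E_1 = h²/(8m_eL²) = 2.847×10^-19 J, so ΔE = (2² − 1²)E_1 = 8.541×10^-19 J.
λ = hc/ΔE = (6.626×10^-34·2.998×10^8)/8.541×10^-19 = 2.33×10^-7 m = 233 nm.

λ = 233 nm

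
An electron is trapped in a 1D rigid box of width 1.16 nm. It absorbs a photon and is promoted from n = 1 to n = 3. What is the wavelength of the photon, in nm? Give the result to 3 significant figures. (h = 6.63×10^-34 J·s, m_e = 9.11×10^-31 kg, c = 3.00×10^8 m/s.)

E_1 = h²/(8m_eL²) = 4.482×10^-20 J, so ΔE = (3² − 1²)E_1 = 3.586×10^-19 J.
λ = hc/ΔE = (6.63×10^-34·3.00×10^8)/3.586×10^-19 = 5.55×10^-7 m = 555 nm.

λ = 555 nm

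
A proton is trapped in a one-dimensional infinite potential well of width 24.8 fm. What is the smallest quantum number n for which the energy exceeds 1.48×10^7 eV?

E_1 = h²/(8m_pL²) = 5.334×10^-14 J = 3.330×10^5 eV.
Need n² > 1.48×10^7/3.330×10^5 = 44.44, i.e. n > 6.666.
The smallest integer satisfying this is n = 7.

n = 7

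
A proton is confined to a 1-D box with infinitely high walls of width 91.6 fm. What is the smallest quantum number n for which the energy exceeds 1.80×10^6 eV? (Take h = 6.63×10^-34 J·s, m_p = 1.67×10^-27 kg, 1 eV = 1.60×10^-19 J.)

n = 9

E_1 = h²/(8m_pL²) = 3.921×10^-15 J = 2.451×10^4 eV.
Need n² > 1.80×10^6/2.451×10^4 = 73.44, i.e. n > 8.570.
The smallest integer satisfying this is n = 9.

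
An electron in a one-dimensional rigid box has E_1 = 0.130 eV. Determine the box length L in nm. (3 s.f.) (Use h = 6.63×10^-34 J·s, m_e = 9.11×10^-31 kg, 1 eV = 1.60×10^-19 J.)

L = 1.70 nm

From E_n = n²h²/(8m_eL²), L = n·h/√(8m_eE_n).
E_1 = 0.130 eV = 2.080×10^-20 J, so L = 1·6.63×10^-34/√(8·9.11×10^-31·2.080×10^-20) = 1.70×10^-9 m = 1.70 nm.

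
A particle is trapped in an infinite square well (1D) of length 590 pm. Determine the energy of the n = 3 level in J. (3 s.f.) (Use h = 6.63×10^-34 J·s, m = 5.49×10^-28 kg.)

E_3 = 2.59×10^-21 J

For an infinite well E_n = n²h²/(8mL²), so E_1 = h²/(8mL²) = (6.63×10^-34)²/(8·5.49×10^-28·(5.90×10^-10 m)²) = 2.875×10^-22 J.
Then E_3 = 3²·E_1 = 9·2.875×10^-22 J = 2.59×10^-21 J.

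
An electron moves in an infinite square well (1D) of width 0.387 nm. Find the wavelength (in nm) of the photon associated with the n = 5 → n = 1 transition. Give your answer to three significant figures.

E_1 = h²/(8m_eL²) = 4.023×10^-19 J, so ΔE = (5² − 1²)E_1 = 9.655×10^-18 J.
λ = hc/ΔE = (6.626×10^-34·2.998×10^8)/9.655×10^-18 = 2.06×10^-8 m = 20.6 nm.

λ = 20.6 nm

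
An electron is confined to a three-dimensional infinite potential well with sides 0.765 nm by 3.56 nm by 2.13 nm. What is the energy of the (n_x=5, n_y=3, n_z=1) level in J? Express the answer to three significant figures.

For a 3D rectangular well E = (h²/8m_e)·Σ n_i²/L_i² = (6.626×10^-34)²/(8·9.109×10^-31) · [5²/(0.765 nm)² + 3²/(3.56 nm)² + 1²/(2.13 nm)²].
Evaluating gives E = 2.63×10^-18 J.

E = 2.63×10^-18 J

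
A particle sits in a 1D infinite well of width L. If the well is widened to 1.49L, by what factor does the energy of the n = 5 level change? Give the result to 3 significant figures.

E_n ∝ 1/L², so the energy scales by 1/1.49² = 0.450.

0.450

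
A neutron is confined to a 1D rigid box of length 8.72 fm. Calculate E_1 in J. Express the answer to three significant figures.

E_1 = 4.31×10^-13 J

For an infinite well E_n = n²h²/(8m_nL²), so E_1 = h²/(8m_nL²) = (6.626×10^-34)²/(8·1.675×10^-27·(8.72×10^-15 m)²) = 4.309×10^-13 J.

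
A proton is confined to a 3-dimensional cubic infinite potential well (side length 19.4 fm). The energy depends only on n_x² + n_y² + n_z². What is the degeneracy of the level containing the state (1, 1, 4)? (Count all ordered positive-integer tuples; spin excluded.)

degeneracy = 3

The level has n_x² + n_y² + n_z² = 18. The ordered positive-integer solutions are (1, 1, 4), (1, 4, 1), (4, 1, 1).
That gives 3 states.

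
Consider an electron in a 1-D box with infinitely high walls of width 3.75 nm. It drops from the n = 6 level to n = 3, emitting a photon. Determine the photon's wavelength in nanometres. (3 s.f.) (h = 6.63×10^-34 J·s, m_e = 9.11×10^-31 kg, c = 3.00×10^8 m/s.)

E_1 = h²/(8m_eL²) = 4.289×10^-21 J, so ΔE = (6² − 3²)E_1 = 1.158×10^-19 J.
λ = hc/ΔE = (6.63×10^-34·3.00×10^8)/1.158×10^-19 = 1.72×10^-6 m = 1.72×10^3 nm.

λ = 1.72×10^3 nm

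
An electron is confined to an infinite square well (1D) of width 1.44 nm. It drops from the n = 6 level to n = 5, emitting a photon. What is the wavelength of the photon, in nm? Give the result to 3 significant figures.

λ = 622 nm

E_1 = h²/(8m_eL²) = 2.905×10^-20 J, so ΔE = (6² − 5²)E_1 = 3.196×10^-19 J.
λ = hc/ΔE = (6.626×10^-34·2.998×10^8)/3.196×10^-19 = 6.22×10^-7 m = 622 nm.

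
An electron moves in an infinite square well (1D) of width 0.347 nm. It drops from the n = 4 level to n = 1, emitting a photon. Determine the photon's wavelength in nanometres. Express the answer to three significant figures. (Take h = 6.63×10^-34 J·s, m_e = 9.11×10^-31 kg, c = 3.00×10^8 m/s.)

λ = 26.5 nm

E_1 = h²/(8m_eL²) = 5.009×10^-19 J, so ΔE = (4² − 1²)E_1 = 7.513×10^-18 J.
λ = hc/ΔE = (6.63×10^-34·3.00×10^8)/7.513×10^-18 = 2.65×10^-8 m = 26.5 nm.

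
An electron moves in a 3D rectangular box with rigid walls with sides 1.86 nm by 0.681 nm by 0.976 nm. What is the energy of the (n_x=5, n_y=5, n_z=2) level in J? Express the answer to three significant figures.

E = 3.94×10^-18 J

For a 3D rectangular well E = (h²/8m_e)·Σ n_i²/L_i² = (6.626×10^-34)²/(8·9.109×10^-31) · [5²/(1.86 nm)² + 5²/(0.681 nm)² + 2²/(0.976 nm)²].
Evaluating gives E = 3.94×10^-18 J.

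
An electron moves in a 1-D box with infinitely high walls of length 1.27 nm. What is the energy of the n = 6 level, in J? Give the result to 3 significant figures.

E_6 = 1.34×10^-18 J

For an infinite well E_n = n²h²/(8m_eL²), so E_1 = h²/(8m_eL²) = (6.626×10^-34)²/(8·9.109×10^-31·(1.27×10^-9 m)²) = 3.735×10^-20 J.
Then E_6 = 6²·E_1 = 36·3.735×10^-20 J = 1.34×10^-18 J.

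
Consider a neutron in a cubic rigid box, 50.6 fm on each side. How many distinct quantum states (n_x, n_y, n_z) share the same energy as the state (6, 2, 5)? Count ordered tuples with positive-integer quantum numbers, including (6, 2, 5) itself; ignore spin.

degeneracy = 6

The level has n_x² + n_y² + n_z² = 65. The ordered positive-integer solutions are (2, 5, 6), (2, 6, 5), (5, 2, 6), (5, 6, 2), (6, 2, 5), (6, 5, 2).
That gives 6 states.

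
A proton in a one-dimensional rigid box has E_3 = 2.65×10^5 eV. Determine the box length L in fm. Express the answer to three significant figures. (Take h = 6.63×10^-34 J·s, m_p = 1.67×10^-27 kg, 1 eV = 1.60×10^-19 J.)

From E_n = n²h²/(8m_pL²), L = n·h/√(8m_pE_n).
E_3 = 2.65×10^5 eV = 4.240×10^-14 J, so L = 3·6.63×10^-34/√(8·1.67×10^-27·4.240×10^-14) = 8.36×10^-14 m = 83.6 fm.

L = 83.6 fm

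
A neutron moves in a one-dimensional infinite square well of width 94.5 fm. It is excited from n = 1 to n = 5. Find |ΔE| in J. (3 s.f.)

|ΔE| = 8.81×10^-14 J

E_1 = h²/(8m_nL²) = 3.669×10^-15 J.
|ΔE| = |1² − 5²|·E_1 = 24·3.669×10^-15 J = 8.81×10^-14 J.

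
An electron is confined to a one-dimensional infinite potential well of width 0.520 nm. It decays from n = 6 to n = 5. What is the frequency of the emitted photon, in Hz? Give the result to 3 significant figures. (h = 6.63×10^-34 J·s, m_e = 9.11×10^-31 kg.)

f = 3.70×10^15 Hz

E_1 = h²/(8m_eL²) = 2.231×10^-19 J and ΔE = (6² − 5²)E_1 = 2.454×10^-18 J.
f = ΔE/h = 2.454×10^-18/6.63×10^-34 = 3.70×10^15 Hz.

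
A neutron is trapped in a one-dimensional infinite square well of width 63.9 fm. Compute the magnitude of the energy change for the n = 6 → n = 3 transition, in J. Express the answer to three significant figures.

E_1 = h²/(8m_nL²) = 8.024×10^-15 J.
|ΔE| = |6² − 3²|·E_1 = 27·8.024×10^-15 J = 2.17×10^-13 J.

|ΔE| = 2.17×10^-13 J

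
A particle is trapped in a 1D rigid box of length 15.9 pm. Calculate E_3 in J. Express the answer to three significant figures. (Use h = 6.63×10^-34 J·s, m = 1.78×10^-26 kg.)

For an infinite well E_n = n²h²/(8mL²), so E_1 = h²/(8mL²) = (6.63×10^-34)²/(8·1.78×10^-26·(1.59×10^-11 m)²) = 1.221×10^-20 J.
Then E_3 = 3²·E_1 = 9·1.221×10^-20 J = 1.10×10^-19 J.

E_3 = 1.10×10^-19 J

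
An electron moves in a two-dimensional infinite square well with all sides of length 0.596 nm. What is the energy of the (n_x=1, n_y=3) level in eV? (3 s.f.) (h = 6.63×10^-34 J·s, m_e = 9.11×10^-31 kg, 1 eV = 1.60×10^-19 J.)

E = 10.6 eV

For a 2D rectangular well E = (h²/8m_e)·Σ n_i²/L_i² = (6.63×10^-34)²/(8·9.11×10^-31) · [1²/(0.596 nm)² + 3²/(0.596 nm)²].
Evaluating gives E = 1.698×10^-18 J = 10.6 eV.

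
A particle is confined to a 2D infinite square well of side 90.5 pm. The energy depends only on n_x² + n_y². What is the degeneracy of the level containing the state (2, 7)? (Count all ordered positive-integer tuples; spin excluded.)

degeneracy = 2

The level has n_x² + n_y² = 53. The ordered positive-integer solutions are (2, 7), (7, 2).
That gives 2 states.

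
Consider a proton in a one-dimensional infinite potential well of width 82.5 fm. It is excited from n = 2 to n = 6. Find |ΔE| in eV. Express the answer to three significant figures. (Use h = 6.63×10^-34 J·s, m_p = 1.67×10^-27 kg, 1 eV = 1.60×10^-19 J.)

E_1 = h²/(8m_pL²) = 4.834×10^-15 J.
|ΔE| = |2² − 6²|·E_1 = 32·4.834×10^-15 J = 1.547×10^-13 J = 9.67×10^5 eV.

|ΔE| = 9.67×10^5 eV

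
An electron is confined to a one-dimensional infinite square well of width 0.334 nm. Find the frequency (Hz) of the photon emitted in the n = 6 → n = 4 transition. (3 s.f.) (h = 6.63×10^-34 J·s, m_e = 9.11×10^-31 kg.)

f = 1.63×10^16 Hz

E_1 = h²/(8m_eL²) = 5.407×10^-19 J and ΔE = (6² − 4²)E_1 = 1.081×10^-17 J.
f = ΔE/h = 1.081×10^-17/6.63×10^-34 = 1.63×10^16 Hz.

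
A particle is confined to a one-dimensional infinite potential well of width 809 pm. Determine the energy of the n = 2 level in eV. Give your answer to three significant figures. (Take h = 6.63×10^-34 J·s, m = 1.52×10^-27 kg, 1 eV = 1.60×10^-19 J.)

E_2 = 0.00138 eV

For an infinite well E_n = n²h²/(8mL²), so E_1 = h²/(8mL²) = (6.63×10^-34)²/(8·1.52×10^-27·(8.09×10^-10 m)²) = 5.523×10^-23 J.
Then E_2 = 2²·E_1 = 4·5.523×10^-23 J = 2.209×10^-22 J.
Converting, E_2 = 2.209×10^-22 J / (1.60×10^-19 J/eV) = 0.00138 eV.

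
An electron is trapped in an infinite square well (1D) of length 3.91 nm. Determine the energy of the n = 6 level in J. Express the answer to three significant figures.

E_6 = 1.42×10^-19 J

For an infinite well E_n = n²h²/(8m_eL²), so E_1 = h²/(8m_eL²) = (6.626×10^-34)²/(8·9.109×10^-31·(3.91×10^-9 m)²) = 3.941×10^-21 J.
Then E_6 = 6²·E_1 = 36·3.941×10^-21 J = 1.42×10^-19 J.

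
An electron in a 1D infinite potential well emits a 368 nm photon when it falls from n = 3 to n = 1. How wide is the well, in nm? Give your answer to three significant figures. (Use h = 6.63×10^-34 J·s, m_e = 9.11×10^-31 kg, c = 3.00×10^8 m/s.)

The photon carries ΔE = hc/λ = 6.63×10^-34·3.00×10^8/3.68×10^-7 m = 5.405×10^-19 J.
Since ΔE = (3² − 1²)E_1, E_1 = 6.756×10^-20 J, and L = h/√(8m_eE_1) = 9.45×10^-10 m = 0.945 nm.

L = 0.945 nm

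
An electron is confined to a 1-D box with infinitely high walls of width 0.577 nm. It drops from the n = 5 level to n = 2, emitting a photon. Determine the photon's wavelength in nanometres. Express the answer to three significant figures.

λ = 52.3 nm

E_1 = h²/(8m_eL²) = 1.810×10^-19 J, so ΔE = (5² − 2²)E_1 = 3.801×10^-18 J.
λ = hc/ΔE = (6.626×10^-34·2.998×10^8)/3.801×10^-18 = 5.23×10^-8 m = 52.3 nm.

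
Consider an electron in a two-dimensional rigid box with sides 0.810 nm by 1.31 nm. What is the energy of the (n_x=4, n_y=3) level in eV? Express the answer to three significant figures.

E = 11.1 eV

For a 2D rectangular well E = (h²/8m_e)·Σ n_i²/L_i² = (6.626×10^-34)²/(8·9.109×10^-31) · [4²/(0.810 nm)² + 3²/(1.31 nm)²].
Evaluating gives E = 1.785×10^-18 J = 11.1 eV.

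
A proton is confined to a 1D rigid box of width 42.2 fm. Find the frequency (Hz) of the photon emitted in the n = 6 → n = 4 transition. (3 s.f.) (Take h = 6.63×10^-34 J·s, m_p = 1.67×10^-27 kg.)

E_1 = h²/(8m_pL²) = 1.848×10^-14 J and ΔE = (6² − 4²)E_1 = 3.696×10^-13 J.
f = ΔE/h = 3.696×10^-13/6.63×10^-34 = 5.57×10^20 Hz.

f = 5.57×10^20 Hz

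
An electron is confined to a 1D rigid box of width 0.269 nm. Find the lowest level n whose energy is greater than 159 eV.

n = 6

E_1 = h²/(8m_eL²) = 8.326×10^-19 J = 5.197 eV.
Need n² > 159/5.197 = 30.59, i.e. n > 5.531.
The smallest integer satisfying this is n = 6.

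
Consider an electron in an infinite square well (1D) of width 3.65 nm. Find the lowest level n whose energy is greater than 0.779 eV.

E_1 = h²/(8m_eL²) = 4.522×10^-21 J = 0.02823 eV.
Need n² > 0.779/0.02823 = 27.59, i.e. n > 5.253.
The smallest integer satisfying this is n = 6.

n = 6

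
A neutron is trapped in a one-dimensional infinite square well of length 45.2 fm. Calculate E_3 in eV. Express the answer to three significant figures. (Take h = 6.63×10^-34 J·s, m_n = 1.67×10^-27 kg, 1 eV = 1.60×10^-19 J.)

E_3 = 9.06×10^5 eV

For an infinite well E_n = n²h²/(8m_nL²), so E_1 = h²/(8m_nL²) = (6.63×10^-34)²/(8·1.67×10^-27·(4.52×10^-14 m)²) = 1.610×10^-14 J.
Then E_3 = 3²·E_1 = 9·1.610×10^-14 J = 1.449×10^-13 J.
Converting, E_3 = 1.449×10^-13 J / (1.60×10^-19 J/eV) = 9.06×10^5 eV.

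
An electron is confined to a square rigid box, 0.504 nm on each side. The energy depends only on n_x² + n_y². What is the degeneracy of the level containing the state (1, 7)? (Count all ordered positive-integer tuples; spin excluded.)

The level has n_x² + n_y² = 50. The ordered positive-integer solutions are (1, 7), (5, 5), (7, 1).
That gives 3 states.

degeneracy = 3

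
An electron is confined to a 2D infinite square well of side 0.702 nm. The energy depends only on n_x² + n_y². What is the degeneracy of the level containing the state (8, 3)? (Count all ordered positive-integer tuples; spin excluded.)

The level has n_x² + n_y² = 73. The ordered positive-integer solutions are (3, 8), (8, 3).
That gives 2 states.

degeneracy = 2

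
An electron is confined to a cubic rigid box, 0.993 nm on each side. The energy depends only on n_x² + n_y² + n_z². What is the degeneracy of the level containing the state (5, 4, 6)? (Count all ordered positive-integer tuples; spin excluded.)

The level has n_x² + n_y² + n_z² = 77. The ordered positive-integer solutions are (2, 3, 8), (2, 8, 3), (3, 2, 8), (3, 8, 2), (4, 5, 6), (4, 6, 5), (5, 4, 6), (5, 6, 4), (6, 4, 5), (6, 5, 4), (8, 2, 3), (8, 3, 2).
That gives 12 states.

degeneracy = 12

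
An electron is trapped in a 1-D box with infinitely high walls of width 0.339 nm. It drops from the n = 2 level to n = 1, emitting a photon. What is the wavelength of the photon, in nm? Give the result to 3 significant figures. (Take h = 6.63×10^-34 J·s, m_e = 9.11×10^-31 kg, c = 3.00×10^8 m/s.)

E_1 = h²/(8m_eL²) = 5.248×10^-19 J, so ΔE = (2² − 1²)E_1 = 1.574×10^-18 J.
λ = hc/ΔE = (6.63×10^-34·3.00×10^8)/1.574×10^-18 = 1.26×10^-7 m = 126 nm.

λ = 126 nm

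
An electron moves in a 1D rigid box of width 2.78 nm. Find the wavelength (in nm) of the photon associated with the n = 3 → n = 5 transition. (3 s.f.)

λ = 1.59×10^3 nm

E_1 = h²/(8m_eL²) = 7.796×10^-21 J, so ΔE = (5² − 3²)E_1 = 1.247×10^-19 J.
λ = hc/ΔE = (6.626×10^-34·2.998×10^8)/1.247×10^-19 = 1.59×10^-6 m = 1.59×10^3 nm.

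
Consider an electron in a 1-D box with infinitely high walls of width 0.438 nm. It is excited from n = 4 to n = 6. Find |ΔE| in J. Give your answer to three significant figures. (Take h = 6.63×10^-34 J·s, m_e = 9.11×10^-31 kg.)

|ΔE| = 6.29×10^-18 J

E_1 = h²/(8m_eL²) = 3.144×10^-19 J.
|ΔE| = |4² − 6²|·E_1 = 20·3.144×10^-19 J = 6.29×10^-18 J.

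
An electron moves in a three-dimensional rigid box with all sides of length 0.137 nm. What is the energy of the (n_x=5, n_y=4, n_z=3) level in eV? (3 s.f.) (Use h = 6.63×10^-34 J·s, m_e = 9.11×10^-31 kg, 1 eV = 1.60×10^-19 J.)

For a 3D rectangular well E = (h²/8m_e)·Σ n_i²/L_i² = (6.63×10^-34)²/(8·9.11×10^-31) · [5²/(0.137 nm)² + 4²/(0.137 nm)² + 3²/(0.137 nm)²].
Evaluating gives E = 1.607×10^-16 J = 1.00×10^3 eV.

E = 1.00×10^3 eV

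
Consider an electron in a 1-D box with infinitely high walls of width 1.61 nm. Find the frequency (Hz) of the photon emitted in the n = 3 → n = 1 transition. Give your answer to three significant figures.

E_1 = h²/(8m_eL²) = 2.324×10^-20 J and ΔE = (3² − 1²)E_1 = 1.859×10^-19 J.
f = ΔE/h = 1.859×10^-19/6.626×10^-34 = 2.81×10^14 Hz.

f = 2.81×10^14 Hz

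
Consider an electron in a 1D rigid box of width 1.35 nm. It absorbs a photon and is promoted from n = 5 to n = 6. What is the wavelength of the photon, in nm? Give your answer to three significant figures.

E_1 = h²/(8m_eL²) = 3.306×10^-20 J, so ΔE = (6² − 5²)E_1 = 3.637×10^-19 J.
λ = hc/ΔE = (6.626×10^-34·2.998×10^8)/3.637×10^-19 = 5.46×10^-7 m = 546 nm.

λ = 546 nm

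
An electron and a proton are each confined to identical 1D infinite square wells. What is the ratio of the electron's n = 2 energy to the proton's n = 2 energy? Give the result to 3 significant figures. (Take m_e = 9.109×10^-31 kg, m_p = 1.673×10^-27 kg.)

1.84×10^3

E_n ∝ 1/m at fixed n and L, so the ratio is m_p/m_e = 1.673×10^-27/9.109×10^-31 = 1.84×10^3.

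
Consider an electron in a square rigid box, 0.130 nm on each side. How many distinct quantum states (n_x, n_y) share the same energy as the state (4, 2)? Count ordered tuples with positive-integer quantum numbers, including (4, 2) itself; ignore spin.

degeneracy = 2

The level has n_x² + n_y² = 20. The ordered positive-integer solutions are (2, 4), (4, 2).
That gives 2 states.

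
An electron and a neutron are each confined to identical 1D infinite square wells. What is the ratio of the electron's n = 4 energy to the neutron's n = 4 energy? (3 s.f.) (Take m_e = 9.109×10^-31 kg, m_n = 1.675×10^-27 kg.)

1.84×10^3

E_n ∝ 1/m at fixed n and L, so the ratio is m_n/m_e = 1.675×10^-27/9.109×10^-31 = 1.84×10^3.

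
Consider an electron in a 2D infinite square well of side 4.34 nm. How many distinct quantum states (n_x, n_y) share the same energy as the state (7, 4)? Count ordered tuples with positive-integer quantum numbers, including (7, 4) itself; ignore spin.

The level has n_x² + n_y² = 65. The ordered positive-integer solutions are (1, 8), (4, 7), (7, 4), (8, 1).
That gives 4 states.

degeneracy = 4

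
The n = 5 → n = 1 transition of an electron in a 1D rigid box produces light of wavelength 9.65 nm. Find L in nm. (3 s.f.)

The photon carries ΔE = hc/λ = 6.626×10^-34·2.998×10^8/9.65×10^-9 m = 2.059×10^-17 J.
Since ΔE = (5² − 1²)E_1, E_1 = 8.579×10^-19 J, and L = h/√(8m_eE_1) = 2.65×10^-10 m = 0.265 nm.

L = 0.265 nm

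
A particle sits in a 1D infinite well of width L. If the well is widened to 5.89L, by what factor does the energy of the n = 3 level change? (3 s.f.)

E_n ∝ 1/L², so the energy scales by 1/5.89² = 0.0288.

0.0288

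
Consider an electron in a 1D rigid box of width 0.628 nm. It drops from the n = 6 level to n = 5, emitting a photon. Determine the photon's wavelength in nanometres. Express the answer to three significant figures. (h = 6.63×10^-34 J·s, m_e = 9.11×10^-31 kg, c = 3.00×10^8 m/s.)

λ = 118 nm

E_1 = h²/(8m_eL²) = 1.529×10^-19 J, so ΔE = (6² − 5²)E_1 = 1.682×10^-18 J.
λ = hc/ΔE = (6.63×10^-34·3.00×10^8)/1.682×10^-18 = 1.18×10^-7 m = 118 nm.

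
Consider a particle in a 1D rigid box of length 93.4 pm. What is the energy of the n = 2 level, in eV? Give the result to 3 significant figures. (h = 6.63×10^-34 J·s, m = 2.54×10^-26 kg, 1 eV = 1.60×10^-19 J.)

E_2 = 0.00620 eV

For an infinite well E_n = n²h²/(8mL²), so E_1 = h²/(8mL²) = (6.63×10^-34)²/(8·2.54×10^-26·(9.34×10^-11 m)²) = 2.480×10^-22 J.
Then E_2 = 2²·E_1 = 4·2.480×10^-22 J = 9.920×10^-22 J.
Converting, E_2 = 9.920×10^-22 J / (1.60×10^-19 J/eV) = 0.00620 eV.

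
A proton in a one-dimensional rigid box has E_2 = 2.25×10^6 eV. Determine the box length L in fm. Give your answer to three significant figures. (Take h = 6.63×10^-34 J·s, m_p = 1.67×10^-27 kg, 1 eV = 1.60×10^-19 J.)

From E_n = n²h²/(8m_pL²), L = n·h/√(8m_pE_n).
E_2 = 2.25×10^6 eV = 3.600×10^-13 J, so L = 2·6.63×10^-34/√(8·1.67×10^-27·3.600×10^-13) = 1.91×10^-14 m = 19.1 fm.

L = 19.1 fm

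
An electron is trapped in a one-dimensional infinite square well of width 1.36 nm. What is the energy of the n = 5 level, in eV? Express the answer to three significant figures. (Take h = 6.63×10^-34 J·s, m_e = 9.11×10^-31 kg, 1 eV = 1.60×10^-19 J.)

For an infinite well E_n = n²h²/(8m_eL²), so E_1 = h²/(8m_eL²) = (6.63×10^-34)²/(8·9.11×10^-31·(1.36×10^-9 m)²) = 3.261×10^-20 J.
Then E_5 = 5²·E_1 = 25·3.261×10^-20 J = 8.152×10^-19 J.
Converting, E_5 = 8.152×10^-19 J / (1.60×10^-19 J/eV) = 5.10 eV.

E_5 = 5.10 eV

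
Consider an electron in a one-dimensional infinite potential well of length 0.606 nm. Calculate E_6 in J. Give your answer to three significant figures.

E_6 = 5.91×10^-18 J

For an infinite well E_n = n²h²/(8m_eL²), so E_1 = h²/(8m_eL²) = (6.626×10^-34)²/(8·9.109×10^-31·(6.06×10^-10 m)²) = 1.641×10^-19 J.
Then E_6 = 6²·E_1 = 36·1.641×10^-19 J = 5.91×10^-18 J.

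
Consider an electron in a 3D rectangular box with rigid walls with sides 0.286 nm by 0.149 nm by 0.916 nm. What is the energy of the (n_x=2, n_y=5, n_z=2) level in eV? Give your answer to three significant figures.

E = 444 eV

For a 3D rectangular well E = (h²/8m_e)·Σ n_i²/L_i² = (6.626×10^-34)²/(8·9.109×10^-31) · [2²/(0.286 nm)² + 5²/(0.149 nm)² + 2²/(0.916 nm)²].
Evaluating gives E = 7.108×10^-17 J = 444 eV.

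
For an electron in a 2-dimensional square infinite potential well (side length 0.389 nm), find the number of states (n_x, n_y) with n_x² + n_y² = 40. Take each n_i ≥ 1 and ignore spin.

The level has n_x² + n_y² = 40. The ordered positive-integer solutions are (2, 6), (6, 2).
That gives 2 states.

degeneracy = 2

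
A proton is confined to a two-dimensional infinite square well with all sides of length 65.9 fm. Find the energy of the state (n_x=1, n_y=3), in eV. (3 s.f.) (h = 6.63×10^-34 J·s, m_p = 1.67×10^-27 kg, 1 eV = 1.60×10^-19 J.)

For a 2D rectangular well E = (h²/8m_p)·Σ n_i²/L_i² = (6.63×10^-34)²/(8·1.67×10^-27) · [1²/(65.9 fm)² + 3²/(65.9 fm)²].
Evaluating gives E = 7.576×10^-14 J = 4.74×10^5 eV.

E = 4.74×10^5 eV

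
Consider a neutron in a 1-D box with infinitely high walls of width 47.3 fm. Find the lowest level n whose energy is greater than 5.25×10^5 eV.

E_1 = h²/(8m_nL²) = 1.464×10^-14 J = 9.139×10^4 eV.
Need n² > 5.25×10^5/9.139×10^4 = 5.745, i.e. n > 2.397.
The smallest integer satisfying this is n = 3.

n = 3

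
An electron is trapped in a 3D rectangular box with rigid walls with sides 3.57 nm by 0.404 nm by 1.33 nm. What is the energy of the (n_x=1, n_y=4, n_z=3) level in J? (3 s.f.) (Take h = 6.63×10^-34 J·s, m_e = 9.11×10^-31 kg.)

For a 3D rectangular well E = (h²/8m_e)·Σ n_i²/L_i² = (6.63×10^-34)²/(8·9.11×10^-31) · [1²/(3.57 nm)² + 4²/(0.404 nm)² + 3²/(1.33 nm)²].
Evaluating gives E = 6.22×10^-18 J.

E = 6.22×10^-18 J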